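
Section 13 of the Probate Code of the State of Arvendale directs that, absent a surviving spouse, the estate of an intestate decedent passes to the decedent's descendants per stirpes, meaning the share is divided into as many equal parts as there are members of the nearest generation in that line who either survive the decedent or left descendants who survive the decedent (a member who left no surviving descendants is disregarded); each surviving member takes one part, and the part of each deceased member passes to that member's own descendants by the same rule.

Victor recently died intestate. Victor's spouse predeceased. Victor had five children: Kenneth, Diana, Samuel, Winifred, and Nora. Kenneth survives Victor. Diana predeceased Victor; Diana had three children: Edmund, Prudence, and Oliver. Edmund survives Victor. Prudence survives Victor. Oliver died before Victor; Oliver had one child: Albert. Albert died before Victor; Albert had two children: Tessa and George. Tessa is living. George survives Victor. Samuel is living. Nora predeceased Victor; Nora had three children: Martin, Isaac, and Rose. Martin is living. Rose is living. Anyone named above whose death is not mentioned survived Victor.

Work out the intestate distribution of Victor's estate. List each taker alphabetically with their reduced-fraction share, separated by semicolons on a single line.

There is no surviving spouse, so the entire estate passes to Victor's descendants per stirpes.
The estate is divided into 5 equal shares of 1/5 among Kenneth, Diana, Samuel, Winifred, Nora.
Kenneth is living and takes 1/5.
Diana predeceased; the 1/5 allotted to Diana's branch passes to Diana's issue by representation.
The 1/5 is divided into 3 equal shares of 1/15 among Edmund, Prudence, Oliver.
Edmund is living and takes 1/15.
Prudence is living and takes 1/15.
Oliver predeceased; the 1/15 allotted to Oliver's branch passes to Oliver's issue by representation.
Albert's line is the sole branch at this level, so the full 1/15 passes to Albert's issue by representation.
The 1/15 is divided into 2 equal shares of 1/30 among Tessa, George.
Tessa is living and takes 1/30.
George is living and takes 1/30.
Samuel is living and takes 1/5.
Winifred is living and takes 1/5.
Nora predeceased; the 1/5 allotted to Nora's branch passes to Nora's issue by representation.
The 1/5 is divided into 3 equal shares of 1/15 among Martin, Isaac, Rose.
Martin is living and takes 1/15.
Isaac is living and takes 1/15.
Rose is living and takes 1/15.

Edmund 1/15; George 1/30; Isaac 1/15; Kenneth 1/5; Martin 1/15; Prudence 1/15; Rose 1/15; Samuel 1/5; Tessa 1/30; Winifred 1/5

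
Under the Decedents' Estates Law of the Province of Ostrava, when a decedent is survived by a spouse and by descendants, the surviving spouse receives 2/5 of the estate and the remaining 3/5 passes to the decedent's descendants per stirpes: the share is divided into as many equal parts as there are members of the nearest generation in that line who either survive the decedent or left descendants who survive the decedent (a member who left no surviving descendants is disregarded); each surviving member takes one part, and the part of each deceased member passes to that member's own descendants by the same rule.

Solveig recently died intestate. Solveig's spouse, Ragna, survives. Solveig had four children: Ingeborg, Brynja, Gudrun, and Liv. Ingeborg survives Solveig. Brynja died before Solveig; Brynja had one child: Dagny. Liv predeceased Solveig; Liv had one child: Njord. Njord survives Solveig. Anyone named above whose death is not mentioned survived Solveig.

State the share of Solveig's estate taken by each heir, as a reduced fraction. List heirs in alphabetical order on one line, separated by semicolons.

Dagny 3/20; Gudrun 3/20; Ingeborg 3/20; Njord 3/20; Ragna 2/5

Ragna, as surviving spouse, takes 2/5.
The remaining 3/5 passes to Solveig's descendants per stirpes.
The 3/5 is divided into 4 equal shares of 3/20 among Ingeborg, Brynja, Gudrun, Liv.
Ingeborg is living and takes 3/20.
Brynja predeceased; the 3/20 allotted to Brynja's branch passes to Brynja's issue by representation.
Dagny is the sole taker at this level and receives the full 3/20.
Gudrun is living and takes 3/20.
Liv predeceased; the 3/20 allotted to Liv's branch passes to Liv's issue by representation.
Njord is the sole taker at this level and receives the full 3/20.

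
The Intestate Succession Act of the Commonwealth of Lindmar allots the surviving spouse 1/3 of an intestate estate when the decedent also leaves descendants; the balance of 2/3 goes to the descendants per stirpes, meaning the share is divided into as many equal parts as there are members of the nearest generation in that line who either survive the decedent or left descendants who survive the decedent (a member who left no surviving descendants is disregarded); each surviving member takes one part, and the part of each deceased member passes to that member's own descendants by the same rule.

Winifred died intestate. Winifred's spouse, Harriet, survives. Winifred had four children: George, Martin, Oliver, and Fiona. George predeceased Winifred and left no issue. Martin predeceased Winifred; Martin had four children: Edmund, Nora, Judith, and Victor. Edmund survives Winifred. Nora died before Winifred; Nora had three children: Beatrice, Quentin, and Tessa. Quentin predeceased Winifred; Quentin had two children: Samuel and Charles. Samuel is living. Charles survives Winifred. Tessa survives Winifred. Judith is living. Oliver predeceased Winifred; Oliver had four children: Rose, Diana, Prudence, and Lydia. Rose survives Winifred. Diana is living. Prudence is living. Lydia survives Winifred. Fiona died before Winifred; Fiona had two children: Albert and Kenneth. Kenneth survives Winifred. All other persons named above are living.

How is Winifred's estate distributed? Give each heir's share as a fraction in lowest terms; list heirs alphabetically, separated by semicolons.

Albert 1/9; Beatrice 1/54; Charles 1/108; Diana 1/18; Edmund 1/18; Harriet 1/3; Judith 1/18; Kenneth 1/9; Lydia 1/18; Prudence 1/18; Rose 1/18; Samuel 1/108; Tessa 1/54; Victor 1/18

Harriet, as surviving spouse, takes 1/3.
The remaining 2/3 passes to Winifred's descendants per stirpes.
George left no surviving issue, so that branch lapses and is disregarded.
The 2/3 is divided into 3 equal shares of 2/9 among Martin, Oliver, Fiona.
Martin predeceased; the 2/9 allotted to Martin's branch passes to Martin's issue by representation.
The 2/9 is divided into 4 equal shares of 1/18 among Edmund, Nora, Judith, Victor.
Edmund is living and takes 1/18.
Nora predeceased; the 1/18 allotted to Nora's branch passes to Nora's issue by representation.
The 1/18 is divided into 3 equal shares of 1/54 among Beatrice, Quentin, Tessa.
Beatrice is living and takes 1/54.
Quentin predeceased; the 1/54 allotted to Quentin's branch passes to Quentin's issue by representation.
The 1/54 is divided into 2 equal shares of 1/108 among Samuel, Charles.
Samuel is living and takes 1/108.
Charles is living and takes 1/108.
Tessa is living and takes 1/54.
Judith is living and takes 1/18.
Victor is living and takes 1/18.
Oliver predeceased; the 2/9 allotted to Oliver's branch passes to Oliver's issue by representation.
The 2/9 is divided into 4 equal shares of 1/18 among Rose, Diana, Prudence, Lydia.
Rose is living and takes 1/18.
Diana is living and takes 1/18.
Prudence is living and takes 1/18.
Lydia is living and takes 1/18.
Fiona predeceased; the 2/9 allotted to Fiona's branch passes to Fiona's issue by representation.
The 2/9 is divided into 2 equal shares of 1/9 among Albert, Kenneth.
Albert is living and takes 1/9.
Kenneth is living and takes 1/9.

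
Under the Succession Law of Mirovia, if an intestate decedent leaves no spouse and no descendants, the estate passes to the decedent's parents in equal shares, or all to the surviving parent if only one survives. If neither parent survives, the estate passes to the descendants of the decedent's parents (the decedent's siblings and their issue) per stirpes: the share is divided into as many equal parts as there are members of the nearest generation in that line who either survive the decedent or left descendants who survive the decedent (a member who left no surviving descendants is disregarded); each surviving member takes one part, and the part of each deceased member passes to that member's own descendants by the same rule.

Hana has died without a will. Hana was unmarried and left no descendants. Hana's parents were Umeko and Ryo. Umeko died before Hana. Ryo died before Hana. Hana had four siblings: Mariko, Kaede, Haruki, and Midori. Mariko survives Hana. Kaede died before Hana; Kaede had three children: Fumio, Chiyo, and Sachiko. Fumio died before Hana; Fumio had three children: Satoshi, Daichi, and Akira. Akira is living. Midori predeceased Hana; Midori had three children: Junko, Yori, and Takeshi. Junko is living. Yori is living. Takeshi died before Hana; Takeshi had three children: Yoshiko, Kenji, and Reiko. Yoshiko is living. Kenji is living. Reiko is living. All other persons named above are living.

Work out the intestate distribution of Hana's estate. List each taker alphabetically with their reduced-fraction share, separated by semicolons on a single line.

Neither parent survives and there are no descendants, so the estate passes to Hana's siblings and their issue per stirpes.
The estate is divided into 4 equal shares of 1/4 among Mariko, Kaede, Haruki, Midori.
Mariko is living and takes 1/4.
Kaede predeceased; the 1/4 allotted to Kaede's branch passes to Kaede's issue by representation.
The 1/4 is divided into 3 equal shares of 1/12 among Fumio, Chiyo, Sachiko.
Fumio predeceased; the 1/12 allotted to Fumio's branch passes to Fumio's issue by representation.
The 1/12 is divided into 3 equal shares of 1/36 among Satoshi, Daichi, Akira.
Satoshi is living and takes 1/36.
Daichi is living and takes 1/36.
Akira is living and takes 1/36.
Chiyo is living and takes 1/12.
Sachiko is living and takes 1/12.
Haruki is living and takes 1/4.
Midori predeceased; the 1/4 allotted to Midori's branch passes to Midori's issue by representation.
The 1/4 is divided into 3 equal shares of 1/12 among Junko, Yori, Takeshi.
Junko is living and takes 1/12.
Yori is living and takes 1/12.
Takeshi predeceased; the 1/12 allotted to Takeshi's branch passes to Takeshi's issue by representation.
The 1/12 is divided into 3 equal shares of 1/36 among Yoshiko, Kenji, Reiko.
Yoshiko is living and takes 1/36.
Kenji is living and takes 1/36.
Reiko is living and takes 1/36.

Akira 1/36; Chiyo 1/12; Daichi 1/36; Haruki 1/4; Junko 1/12; Kenji 1/36; Mariko 1/4; Reiko 1/36; Sachiko 1/12; Satoshi 1/36; Yori 1/12; Yoshiko 1/36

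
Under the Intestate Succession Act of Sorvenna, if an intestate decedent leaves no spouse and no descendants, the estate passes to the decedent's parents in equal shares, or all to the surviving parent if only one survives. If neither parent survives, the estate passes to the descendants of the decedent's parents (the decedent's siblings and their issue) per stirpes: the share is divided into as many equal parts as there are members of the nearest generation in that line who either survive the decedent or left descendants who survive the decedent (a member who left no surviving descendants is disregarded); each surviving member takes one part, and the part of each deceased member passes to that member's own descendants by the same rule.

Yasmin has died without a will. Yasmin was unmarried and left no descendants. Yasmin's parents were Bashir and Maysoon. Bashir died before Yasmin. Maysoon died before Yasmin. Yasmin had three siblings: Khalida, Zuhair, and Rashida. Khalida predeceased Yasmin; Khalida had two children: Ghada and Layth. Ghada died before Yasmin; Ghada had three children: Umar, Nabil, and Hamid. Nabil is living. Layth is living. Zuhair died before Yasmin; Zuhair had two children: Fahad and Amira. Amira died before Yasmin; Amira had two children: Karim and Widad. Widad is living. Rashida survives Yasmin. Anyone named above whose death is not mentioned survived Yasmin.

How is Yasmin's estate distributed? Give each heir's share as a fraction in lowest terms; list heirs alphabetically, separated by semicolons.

Neither parent survives and there are no descendants, so the estate passes to Yasmin's siblings and their issue per stirpes.
The estate is divided into 3 equal shares of 1/3 among Khalida, Zuhair, Rashida.
Khalida predeceased; the 1/3 allotted to Khalida's branch passes to Khalida's issue by representation.
The 1/3 is divided into 2 equal shares of 1/6 among Ghada, Layth.
Ghada predeceased; the 1/6 allotted to Ghada's branch passes to Ghada's issue by representation.
The 1/6 is divided into 3 equal shares of 1/18 among Umar, Nabil, Hamid.
Umar is living and takes 1/18.
Nabil is living and takes 1/18.
Hamid is living and takes 1/18.
Layth is living and takes 1/6.
Zuhair predeceased; the 1/3 allotted to Zuhair's branch passes to Zuhair's issue by representation.
The 1/3 is divided into 2 equal shares of 1/6 among Fahad, Amira.
Fahad is living and takes 1/6.
Amira predeceased; the 1/6 allotted to Amira's branch passes to Amira's issue by representation.
The 1/6 is divided into 2 equal shares of 1/12 among Karim, Widad.
Karim is living and takes 1/12.
Widad is living and takes 1/12.
Rashida is living and takes 1/3.

Fahad 1/6; Hamid 1/18; Karim 1/12; Layth 1/6; Nabil 1/18; Rashida 1/3; Umar 1/18; Widad 1/12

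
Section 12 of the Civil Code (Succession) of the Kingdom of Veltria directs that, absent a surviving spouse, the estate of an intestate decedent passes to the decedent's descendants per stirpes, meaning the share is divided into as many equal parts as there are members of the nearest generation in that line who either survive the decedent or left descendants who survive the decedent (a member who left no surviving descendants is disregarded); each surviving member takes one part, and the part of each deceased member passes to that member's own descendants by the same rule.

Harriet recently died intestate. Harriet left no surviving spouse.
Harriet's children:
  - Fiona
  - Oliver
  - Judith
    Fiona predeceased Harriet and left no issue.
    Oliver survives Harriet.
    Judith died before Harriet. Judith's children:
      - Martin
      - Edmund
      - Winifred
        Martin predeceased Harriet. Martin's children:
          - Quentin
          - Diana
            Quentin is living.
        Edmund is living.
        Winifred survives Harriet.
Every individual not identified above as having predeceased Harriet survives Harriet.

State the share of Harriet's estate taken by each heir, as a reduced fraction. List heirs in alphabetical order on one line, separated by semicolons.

There is no surviving spouse, so the entire estate passes to Harriet's descendants per stirpes.
Fiona left no surviving issue, so that branch lapses and is disregarded.
The estate is divided into 2 equal shares of 1/2 among Oliver, Judith.
Oliver is living and takes 1/2.
Judith predeceased; the 1/2 allotted to Judith's branch passes to Judith's issue by representation.
The 1/2 is divided into 3 equal shares of 1/6 among Martin, Edmund, Winifred.
Martin predeceased; the 1/6 allotted to Martin's branch passes to Martin's issue by representation.
The 1/6 is divided into 2 equal shares of 1/12 among Quentin, Diana.
Quentin is living and takes 1/12.
Diana is living and takes 1/12.
Edmund is living and takes 1/6.
Winifred is living and takes 1/6.

Diana 1/12; Edmund 1/6; Oliver 1/2; Quentin 1/12; Winifred 1/6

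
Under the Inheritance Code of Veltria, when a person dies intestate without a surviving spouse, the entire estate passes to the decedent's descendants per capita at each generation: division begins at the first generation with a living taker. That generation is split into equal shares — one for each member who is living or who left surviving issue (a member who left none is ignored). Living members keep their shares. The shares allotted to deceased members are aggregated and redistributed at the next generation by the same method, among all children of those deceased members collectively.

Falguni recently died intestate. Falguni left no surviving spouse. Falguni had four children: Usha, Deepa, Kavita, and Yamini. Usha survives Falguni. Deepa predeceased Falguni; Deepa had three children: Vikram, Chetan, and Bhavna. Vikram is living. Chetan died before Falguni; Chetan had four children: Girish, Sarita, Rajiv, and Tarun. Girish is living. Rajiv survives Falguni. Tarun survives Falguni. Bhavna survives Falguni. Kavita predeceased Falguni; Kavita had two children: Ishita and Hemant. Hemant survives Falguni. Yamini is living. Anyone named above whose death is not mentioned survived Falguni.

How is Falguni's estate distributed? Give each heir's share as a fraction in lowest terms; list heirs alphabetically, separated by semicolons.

There is no surviving spouse, so the entire estate passes to Falguni's descendants per capita at each generation.
At generation 1 (Usha, Deepa, Kavita, Yamini) there are 4 shares of (1)/4 = 1/4 each.
Living: Usha and Yamini — each takes 1/4.
Deceased: Deepa and Kavita. Their combined 1/2 is pooled and carried to generation 2.
At generation 2 (Vikram, Chetan, Bhavna, Ishita, Hemant) there are 5 shares of (1/2)/5 = 1/10 each.
Living: Vikram, Bhavna, Ishita, and Hemant — each takes 1/10.
Deceased: Chetan. That 1/10 share is carried to generation 3.
At generation 3 (Girish, Sarita, Rajiv, Tarun) there are 4 shares of (1/10)/4 = 1/40 each.
Living: Girish, Sarita, Rajiv, and Tarun — each takes 1/40.

Bhavna 1/10; Girish 1/40; Hemant 1/10; Ishita 1/10; Rajiv 1/40; Sarita 1/40; Tarun 1/40; Usha 1/4; Vikram 1/10; Yamini 1/4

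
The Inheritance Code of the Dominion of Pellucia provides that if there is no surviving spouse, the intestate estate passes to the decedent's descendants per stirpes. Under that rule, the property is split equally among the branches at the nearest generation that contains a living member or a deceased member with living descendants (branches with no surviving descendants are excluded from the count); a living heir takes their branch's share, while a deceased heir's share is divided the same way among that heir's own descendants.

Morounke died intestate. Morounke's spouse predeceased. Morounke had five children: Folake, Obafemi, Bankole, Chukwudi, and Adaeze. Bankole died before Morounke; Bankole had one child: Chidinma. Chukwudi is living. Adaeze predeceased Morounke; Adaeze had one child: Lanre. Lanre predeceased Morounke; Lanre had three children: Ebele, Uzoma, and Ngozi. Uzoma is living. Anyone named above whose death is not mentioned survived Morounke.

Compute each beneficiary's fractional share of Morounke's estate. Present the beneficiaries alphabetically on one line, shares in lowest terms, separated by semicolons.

Chidinma 1/5; Chukwudi 1/5; Ebele 1/15; Folake 1/5; Ngozi 1/15; Obafemi 1/5; Uzoma 1/15

There is no surviving spouse, so the entire estate passes to Morounke's descendants per stirpes.
The estate is divided into 5 equal shares of 1/5 among Folake, Obafemi, Bankole, Chukwudi, Adaeze.
Folake is living and takes 1/5.
Obafemi is living and takes 1/5.
Bankole predeceased; the 1/5 allotted to Bankole's branch passes to Bankole's issue by representation.
Chidinma is the sole taker at this level and receives the full 1/5.
Chukwudi is living and takes 1/5.
Adaeze predeceased; the 1/5 allotted to Adaeze's branch passes to Adaeze's issue by representation.
Lanre's line is the sole branch at this level, so the full 1/5 passes to Lanre's issue by representation.
The 1/5 is divided into 3 equal shares of 1/15 among Ebele, Uzoma, Ngozi.
Ebele is living and takes 1/15.
Uzoma is living and takes 1/15.
Ngozi is living and takes 1/15.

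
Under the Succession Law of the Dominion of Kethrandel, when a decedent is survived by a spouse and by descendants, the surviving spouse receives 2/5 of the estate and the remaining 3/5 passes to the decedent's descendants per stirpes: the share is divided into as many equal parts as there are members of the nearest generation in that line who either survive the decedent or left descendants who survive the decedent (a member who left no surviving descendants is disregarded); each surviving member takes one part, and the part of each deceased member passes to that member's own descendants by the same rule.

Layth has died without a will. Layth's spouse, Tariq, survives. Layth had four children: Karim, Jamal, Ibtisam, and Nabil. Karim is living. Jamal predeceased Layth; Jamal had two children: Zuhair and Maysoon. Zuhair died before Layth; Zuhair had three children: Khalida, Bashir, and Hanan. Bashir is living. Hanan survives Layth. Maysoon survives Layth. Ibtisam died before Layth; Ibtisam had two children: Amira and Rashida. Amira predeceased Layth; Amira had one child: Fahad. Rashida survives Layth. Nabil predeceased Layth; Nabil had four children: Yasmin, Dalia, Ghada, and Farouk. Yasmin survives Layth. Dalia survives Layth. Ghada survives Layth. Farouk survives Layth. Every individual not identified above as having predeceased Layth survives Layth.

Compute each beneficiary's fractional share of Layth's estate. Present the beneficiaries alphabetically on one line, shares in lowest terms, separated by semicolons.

Bashir 1/40; Dalia 3/80; Fahad 3/40; Farouk 3/80; Ghada 3/80; Hanan 1/40; Karim 3/20; Khalida 1/40; Maysoon 3/40; Rashida 3/40; Tariq 2/5; Yasmin 3/80

Tariq, as surviving spouse, takes 2/5.
The remaining 3/5 passes to Layth's descendants per stirpes.
The 3/5 is divided into 4 equal shares of 3/20 among Karim, Jamal, Ibtisam, Nabil.
Karim is living and takes 3/20.
Jamal predeceased; the 3/20 allotted to Jamal's branch passes to Jamal's issue by representation.
The 3/20 is divided into 2 equal shares of 3/40 among Zuhair, Maysoon.
Zuhair predeceased; the 3/40 allotted to Zuhair's branch passes to Zuhair's issue by representation.
The 3/40 is divided into 3 equal shares of 1/40 among Khalida, Bashir, Hanan.
Khalida is living and takes 1/40.
Bashir is living and takes 1/40.
Hanan is living and takes 1/40.
Maysoon is living and takes 3/40.
Ibtisam predeceased; the 3/20 allotted to Ibtisam's branch passes to Ibtisam's issue by representation.
The 3/20 is divided into 2 equal shares of 3/40 among Amira, Rashida.
Amira predeceased; the 3/40 allotted to Amira's branch passes to Amira's issue by representation.
Fahad is the sole taker at this level and receives the full 3/40.
Rashida is living and takes 3/40.
Nabil predeceased; the 3/20 allotted to Nabil's branch passes to Nabil's issue by representation.
The 3/20 is divided into 4 equal shares of 3/80 among Yasmin, Dalia, Ghada, Farouk.
Yasmin is living and takes 3/80.
Dalia is living and takes 3/80.
Ghada is living and takes 3/80.
Farouk is living and takes 3/80.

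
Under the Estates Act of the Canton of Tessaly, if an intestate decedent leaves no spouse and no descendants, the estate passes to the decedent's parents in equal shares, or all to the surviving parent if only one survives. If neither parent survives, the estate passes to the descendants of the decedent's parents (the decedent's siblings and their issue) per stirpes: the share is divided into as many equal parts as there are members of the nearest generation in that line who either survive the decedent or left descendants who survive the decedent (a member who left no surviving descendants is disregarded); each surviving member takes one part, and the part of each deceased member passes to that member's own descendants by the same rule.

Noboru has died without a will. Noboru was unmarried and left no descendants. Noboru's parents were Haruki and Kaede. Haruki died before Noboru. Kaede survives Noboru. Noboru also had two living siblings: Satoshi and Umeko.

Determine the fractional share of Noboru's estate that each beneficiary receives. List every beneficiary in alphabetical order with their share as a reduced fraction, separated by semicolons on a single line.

Only one parent, Kaede, survives, so Kaede takes the entire estate. The siblings take nothing because a surviving parent has priority.

Kaede 1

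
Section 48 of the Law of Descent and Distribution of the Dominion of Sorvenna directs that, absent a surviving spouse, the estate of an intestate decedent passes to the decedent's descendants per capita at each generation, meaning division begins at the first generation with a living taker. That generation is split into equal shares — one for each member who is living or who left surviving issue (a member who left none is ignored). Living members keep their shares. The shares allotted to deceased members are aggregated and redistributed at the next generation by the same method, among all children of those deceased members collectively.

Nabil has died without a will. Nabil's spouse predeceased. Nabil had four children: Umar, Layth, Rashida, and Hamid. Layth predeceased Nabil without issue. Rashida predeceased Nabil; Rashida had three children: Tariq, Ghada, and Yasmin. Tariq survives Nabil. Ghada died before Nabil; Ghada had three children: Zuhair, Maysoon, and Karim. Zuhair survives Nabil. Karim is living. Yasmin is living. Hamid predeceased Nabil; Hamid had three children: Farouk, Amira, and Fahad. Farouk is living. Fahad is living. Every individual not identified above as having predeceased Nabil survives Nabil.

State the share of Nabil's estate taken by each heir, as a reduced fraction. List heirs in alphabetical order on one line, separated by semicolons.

Amira 1/9; Fahad 1/9; Farouk 1/9; Karim 1/27; Maysoon 1/27; Tariq 1/9; Umar 1/3; Yasmin 1/9; Zuhair 1/27

There is no surviving spouse, so the entire estate passes to Nabil's descendants per capita at each generation.
At generation 1 (Umar, Rashida, Hamid) there are 3 shares of (1)/3 = 1/3 each.
Living: Umar — each takes 1/3.
Deceased: Rashida and Hamid. Their combined 2/3 is pooled and carried to generation 2.
At generation 2 (Tariq, Ghada, Yasmin, Farouk, Amira, Fahad) there are 6 shares of (2/3)/6 = 1/9 each.
Living: Tariq, Yasmin, Farouk, Amira, and Fahad — each takes 1/9.
Deceased: Ghada. That 1/9 share is carried to generation 3.
At generation 3 (Zuhair, Maysoon, Karim) there are 3 shares of (1/9)/3 = 1/27 each.
Living: Zuhair, Maysoon, and Karim — each takes 1/27.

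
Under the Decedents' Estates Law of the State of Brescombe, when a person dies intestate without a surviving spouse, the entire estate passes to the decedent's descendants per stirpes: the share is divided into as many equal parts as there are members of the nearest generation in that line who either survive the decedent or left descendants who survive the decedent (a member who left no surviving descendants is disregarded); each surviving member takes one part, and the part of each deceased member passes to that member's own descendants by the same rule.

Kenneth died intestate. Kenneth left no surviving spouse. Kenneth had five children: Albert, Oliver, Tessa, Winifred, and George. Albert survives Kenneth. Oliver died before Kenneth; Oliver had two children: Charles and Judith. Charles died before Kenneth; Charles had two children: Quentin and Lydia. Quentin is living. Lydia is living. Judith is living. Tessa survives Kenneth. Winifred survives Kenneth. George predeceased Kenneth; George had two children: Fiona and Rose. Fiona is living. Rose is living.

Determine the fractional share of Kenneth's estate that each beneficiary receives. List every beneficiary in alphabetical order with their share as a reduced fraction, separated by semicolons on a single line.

Albert 1/5; Fiona 1/10; Judith 1/10; Lydia 1/20; Quentin 1/20; Rose 1/10; Tessa 1/5; Winifred 1/5

There is no surviving spouse, so the entire estate passes to Kenneth's descendants per stirpes.
The estate is divided into 5 equal shares of 1/5 among Albert, Oliver, Tessa, Winifred, George.
Albert is living and takes 1/5.
Oliver predeceased; the 1/5 allotted to Oliver's branch passes to Oliver's issue by representation.
The 1/5 is divided into 2 equal shares of 1/10 among Charles, Judith.
Charles predeceased; the 1/10 allotted to Charles's branch passes to Charles's issue by representation.
The 1/10 is divided into 2 equal shares of 1/20 among Quentin, Lydia.
Quentin is living and takes 1/20.
Lydia is living and takes 1/20.
Judith is living and takes 1/10.
Tessa is living and takes 1/5.
Winifred is living and takes 1/5.
George predeceased; the 1/5 allotted to George's branch passes to George's issue by representation.
The 1/5 is divided into 2 equal shares of 1/10 among Fiona, Rose.
Fiona is living and takes 1/10.
Rose is living and takes 1/10.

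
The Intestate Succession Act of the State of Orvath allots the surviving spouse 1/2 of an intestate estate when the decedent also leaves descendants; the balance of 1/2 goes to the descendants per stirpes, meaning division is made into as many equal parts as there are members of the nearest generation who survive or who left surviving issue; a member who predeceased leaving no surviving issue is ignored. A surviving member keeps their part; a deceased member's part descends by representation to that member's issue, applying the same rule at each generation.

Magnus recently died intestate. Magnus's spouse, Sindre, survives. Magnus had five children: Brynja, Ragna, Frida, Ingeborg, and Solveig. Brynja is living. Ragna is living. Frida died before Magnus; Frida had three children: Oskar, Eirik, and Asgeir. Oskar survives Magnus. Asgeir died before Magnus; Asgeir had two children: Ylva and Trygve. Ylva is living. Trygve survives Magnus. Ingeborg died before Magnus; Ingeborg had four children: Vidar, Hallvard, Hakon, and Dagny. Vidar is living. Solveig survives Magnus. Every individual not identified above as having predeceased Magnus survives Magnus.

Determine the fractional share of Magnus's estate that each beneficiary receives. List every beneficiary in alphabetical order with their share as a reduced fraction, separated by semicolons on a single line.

Sindre, as surviving spouse, takes 1/2.
The remaining 1/2 passes to Magnus's descendants per stirpes.
The 1/2 is divided into 5 equal shares of 1/10 among Brynja, Ragna, Frida, Ingeborg, Solveig.
Brynja is living and takes 1/10.
Ragna is living and takes 1/10.
Frida predeceased; the 1/10 allotted to Frida's branch passes to Frida's issue by representation.
The 1/10 is divided into 3 equal shares of 1/30 among Oskar, Eirik, Asgeir.
Oskar is living and takes 1/30.
Eirik is living and takes 1/30.
Asgeir predeceased; the 1/30 allotted to Asgeir's branch passes to Asgeir's issue by representation.
The 1/30 is divided into 2 equal shares of 1/60 among Ylva, Trygve.
Ylva is living and takes 1/60.
Trygve is living and takes 1/60.
Ingeborg predeceased; the 1/10 allotted to Ingeborg's branch passes to Ingeborg's issue by representation.
The 1/10 is divided into 4 equal shares of 1/40 among Vidar, Hallvard, Hakon, Dagny.
Vidar is living and takes 1/40.
Hallvard is living and takes 1/40.
Hakon is living and takes 1/40.
Dagny is living and takes 1/40.
Solveig is living and takes 1/10.

Brynja 1/10; Dagny 1/40; Eirik 1/30; Hakon 1/40; Hallvard 1/40; Oskar 1/30; Ragna 1/10; Sindre 1/2; Solveig 1/10; Trygve 1/60; Vidar 1/40; Ylva 1/60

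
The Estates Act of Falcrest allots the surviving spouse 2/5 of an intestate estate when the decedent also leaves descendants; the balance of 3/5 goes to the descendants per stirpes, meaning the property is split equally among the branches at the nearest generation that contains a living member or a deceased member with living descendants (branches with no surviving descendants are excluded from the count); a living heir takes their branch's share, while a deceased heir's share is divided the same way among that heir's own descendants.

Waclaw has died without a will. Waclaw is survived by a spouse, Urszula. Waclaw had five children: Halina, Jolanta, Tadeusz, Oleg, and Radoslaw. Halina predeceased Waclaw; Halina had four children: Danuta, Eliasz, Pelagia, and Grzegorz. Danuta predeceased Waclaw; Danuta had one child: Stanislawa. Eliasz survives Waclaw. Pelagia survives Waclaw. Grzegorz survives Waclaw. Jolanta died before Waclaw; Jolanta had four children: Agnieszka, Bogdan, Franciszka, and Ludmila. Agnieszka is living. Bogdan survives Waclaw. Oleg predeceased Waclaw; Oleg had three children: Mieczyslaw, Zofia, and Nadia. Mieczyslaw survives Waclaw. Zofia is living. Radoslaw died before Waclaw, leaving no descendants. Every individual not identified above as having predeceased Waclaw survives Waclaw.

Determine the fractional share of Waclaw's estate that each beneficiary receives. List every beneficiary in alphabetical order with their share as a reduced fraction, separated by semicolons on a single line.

Urszula, as surviving spouse, takes 2/5.
The remaining 3/5 passes to Waclaw's descendants per stirpes.
Radoslaw left no surviving issue, so that branch lapses and is disregarded.
The 3/5 is divided into 4 equal shares of 3/20 among Halina, Jolanta, Tadeusz, Oleg.
Halina predeceased; the 3/20 allotted to Halina's branch passes to Halina's issue by representation.
The 3/20 is divided into 4 equal shares of 3/80 among Danuta, Eliasz, Pelagia, Grzegorz.
Danuta predeceased; the 3/80 allotted to Danuta's branch passes to Danuta's issue by representation.
Stanislawa is the sole taker at this level and receives the full 3/80.
Eliasz is living and takes 3/80.
Pelagia is living and takes 3/80.
Grzegorz is living and takes 3/80.
Jolanta predeceased; the 3/20 allotted to Jolanta's branch passes to Jolanta's issue by representation.
The 3/20 is divided into 4 equal shares of 3/80 among Agnieszka, Bogdan, Franciszka, Ludmila.
Agnieszka is living and takes 3/80.
Bogdan is living and takes 3/80.
Franciszka is living and takes 3/80.
Ludmila is living and takes 3/80.
Tadeusz is living and takes 3/20.
Oleg predeceased; the 3/20 allotted to Oleg's branch passes to Oleg's issue by representation.
The 3/20 is divided into 3 equal shares of 1/20 among Mieczyslaw, Zofia, Nadia.
Mieczyslaw is living and takes 1/20.
Zofia is living and takes 1/20.
Nadia is living and takes 1/20.

Agnieszka 3/80; Bogdan 3/80; Eliasz 3/80; Franciszka 3/80; Grzegorz 3/80; Ludmila 3/80; Mieczyslaw 1/20; Nadia 1/20; Pelagia 3/80; Stanislawa 3/80; Tadeusz 3/20; Urszula 2/5; Zofia 1/20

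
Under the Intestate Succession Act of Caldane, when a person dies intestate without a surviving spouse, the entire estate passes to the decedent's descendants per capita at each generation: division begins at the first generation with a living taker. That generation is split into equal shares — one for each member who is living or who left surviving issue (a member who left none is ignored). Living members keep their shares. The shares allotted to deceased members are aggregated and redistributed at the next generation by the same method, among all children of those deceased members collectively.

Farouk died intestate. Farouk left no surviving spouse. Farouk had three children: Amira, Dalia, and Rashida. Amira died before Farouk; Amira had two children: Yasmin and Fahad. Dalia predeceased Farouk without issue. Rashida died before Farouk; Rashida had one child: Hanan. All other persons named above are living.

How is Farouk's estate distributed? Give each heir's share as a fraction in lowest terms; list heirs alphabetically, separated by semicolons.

There is no surviving spouse, so the entire estate passes to Farouk's descendants per capita at each generation.
No one at generation 1 (Amira, Rashida) is living; moving to the next generation.
At generation 2 (Yasmin, Fahad, Hanan) there are 3 shares of (1)/3 = 1/3 each.
Living: Yasmin, Fahad, and Hanan — each takes 1/3.

Fahad 1/3; Hanan 1/3; Yasmin 1/3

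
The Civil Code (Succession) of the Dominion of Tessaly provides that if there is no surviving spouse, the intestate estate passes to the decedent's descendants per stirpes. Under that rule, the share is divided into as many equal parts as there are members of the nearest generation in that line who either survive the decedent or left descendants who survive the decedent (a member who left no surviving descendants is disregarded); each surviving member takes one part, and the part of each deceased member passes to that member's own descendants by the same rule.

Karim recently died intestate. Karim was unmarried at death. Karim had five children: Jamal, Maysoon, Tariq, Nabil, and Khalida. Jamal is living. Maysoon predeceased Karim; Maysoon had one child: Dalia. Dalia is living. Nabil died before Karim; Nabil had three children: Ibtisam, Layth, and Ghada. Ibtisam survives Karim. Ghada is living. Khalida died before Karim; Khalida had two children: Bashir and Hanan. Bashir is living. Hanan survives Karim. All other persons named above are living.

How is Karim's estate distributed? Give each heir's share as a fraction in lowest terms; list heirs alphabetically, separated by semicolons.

There is no surviving spouse, so the entire estate passes to Karim's descendants per stirpes.
The estate is divided into 5 equal shares of 1/5 among Jamal, Maysoon, Tariq, Nabil, Khalida.
Jamal is living and takes 1/5.
Maysoon predeceased; the 1/5 allotted to Maysoon's branch passes to Maysoon's issue by representation.
Dalia is the sole taker at this level and receives the full 1/5.
Tariq is living and takes 1/5.
Nabil predeceased; the 1/5 allotted to Nabil's branch passes to Nabil's issue by representation.
The 1/5 is divided into 3 equal shares of 1/15 among Ibtisam, Layth, Ghada.
Ibtisam is living and takes 1/15.
Layth is living and takes 1/15.
Ghada is living and takes 1/15.
Khalida predeceased; the 1/5 allotted to Khalida's branch passes to Khalida's issue by representation.
The 1/5 is divided into 2 equal shares of 1/10 among Bashir, Hanan.
Bashir is living and takes 1/10.
Hanan is living and takes 1/10.

Bashir 1/10; Dalia 1/5; Ghada 1/15; Hanan 1/10; Ibtisam 1/15; Jamal 1/5; Layth 1/15; Tariq 1/5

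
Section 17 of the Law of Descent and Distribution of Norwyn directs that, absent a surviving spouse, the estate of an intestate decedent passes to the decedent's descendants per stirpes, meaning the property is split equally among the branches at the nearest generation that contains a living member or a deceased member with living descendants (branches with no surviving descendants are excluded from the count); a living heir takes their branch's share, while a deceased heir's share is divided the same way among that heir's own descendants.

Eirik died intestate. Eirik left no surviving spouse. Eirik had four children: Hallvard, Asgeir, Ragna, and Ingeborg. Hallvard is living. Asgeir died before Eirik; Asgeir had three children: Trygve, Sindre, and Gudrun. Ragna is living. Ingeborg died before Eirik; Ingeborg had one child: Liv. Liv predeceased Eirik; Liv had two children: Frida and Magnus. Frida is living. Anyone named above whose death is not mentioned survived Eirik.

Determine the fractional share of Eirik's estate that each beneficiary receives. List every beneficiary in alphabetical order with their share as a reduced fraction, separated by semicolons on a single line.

There is no surviving spouse, so the entire estate passes to Eirik's descendants per stirpes.
The estate is divided into 4 equal shares of 1/4 among Hallvard, Asgeir, Ragna, Ingeborg.
Hallvard is living and takes 1/4.
Asgeir predeceased; the 1/4 allotted to Asgeir's branch passes to Asgeir's issue by representation.
The 1/4 is divided into 3 equal shares of 1/12 among Trygve, Sindre, Gudrun.
Trygve is living and takes 1/12.
Sindre is living and takes 1/12.
Gudrun is living and takes 1/12.
Ragna is living and takes 1/4.
Ingeborg predeceased; the 1/4 allotted to Ingeborg's branch passes to Ingeborg's issue by representation.
Liv's line is the sole branch at this level, so the full 1/4 passes to Liv's issue by representation.
The 1/4 is divided into 2 equal shares of 1/8 among Frida, Magnus.
Frida is living and takes 1/8.
Magnus is living and takes 1/8.

Frida 1/8; Gudrun 1/12; Hallvard 1/4; Magnus 1/8; Ragna 1/4; Sindre 1/12; Trygve 1/12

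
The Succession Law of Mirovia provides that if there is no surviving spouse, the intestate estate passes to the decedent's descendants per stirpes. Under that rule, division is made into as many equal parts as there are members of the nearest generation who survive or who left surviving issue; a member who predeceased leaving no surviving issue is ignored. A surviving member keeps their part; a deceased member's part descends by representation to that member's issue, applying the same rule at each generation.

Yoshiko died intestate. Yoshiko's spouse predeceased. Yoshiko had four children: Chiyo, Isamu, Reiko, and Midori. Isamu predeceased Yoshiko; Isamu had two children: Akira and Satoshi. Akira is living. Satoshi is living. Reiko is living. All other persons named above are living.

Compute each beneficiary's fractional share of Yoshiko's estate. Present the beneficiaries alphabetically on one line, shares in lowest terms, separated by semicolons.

There is no surviving spouse, so the entire estate passes to Yoshiko's descendants per stirpes.
The estate is divided into 4 equal shares of 1/4 among Chiyo, Isamu, Reiko, Midori.
Chiyo is living and takes 1/4.
Isamu predeceased; the 1/4 allotted to Isamu's branch passes to Isamu's issue by representation.
The 1/4 is divided into 2 equal shares of 1/8 among Akira, Satoshi.
Akira is living and takes 1/8.
Satoshi is living and takes 1/8.
Reiko is living and takes 1/4.
Midori is living and takes 1/4.

Akira 1/8; Chiyo 1/4; Midori 1/4; Reiko 1/4; Satoshi 1/8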